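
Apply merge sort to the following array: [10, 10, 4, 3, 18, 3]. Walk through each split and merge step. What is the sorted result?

Merge sort trace:

Split: [10, 10, 4, 3, 18, 3] -> [10, 10, 4] and [3, 18, 3]
  Split: [10, 10, 4] -> [10] and [10, 4]
    Split: [10, 4] -> [10] and [4]
    Merge: [10] + [4] -> [4, 10]
  Merge: [10] + [4, 10] -> [4, 10, 10]
  Split: [3, 18, 3] -> [3] and [18, 3]
    Split: [18, 3] -> [18] and [3]
    Merge: [18] + [3] -> [3, 18]
  Merge: [3] + [3, 18] -> [3, 3, 18]
Merge: [4, 10, 10] + [3, 3, 18] -> [3, 3, 4, 10, 10, 18]

Final sorted array: [3, 3, 4, 10, 10, 18]

The merge sort proceeds by recursively splitting the array and merging sorted halves.
After all merges, the sorted array is [3, 3, 4, 10, 10, 18].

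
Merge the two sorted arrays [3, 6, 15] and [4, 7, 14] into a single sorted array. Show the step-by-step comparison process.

Merging process:

Compare 3 vs 4: take 3 from left. Merged: [3]
Compare 6 vs 4: take 4 from right. Merged: [3, 4]
Compare 6 vs 7: take 6 from left. Merged: [3, 4, 6]
Compare 15 vs 7: take 7 from right. Merged: [3, 4, 6, 7]
Compare 15 vs 14: take 14 from right. Merged: [3, 4, 6, 7, 14]
Append remaining from left: [15]. Merged: [3, 4, 6, 7, 14, 15]

Final merged array: [3, 4, 6, 7, 14, 15]
Total comparisons: 5

The merged array is [3, 4, 6, 7, 14, 15], requiring 5 comparisons. The merge step runs in O(n) time where n is the total number of elements.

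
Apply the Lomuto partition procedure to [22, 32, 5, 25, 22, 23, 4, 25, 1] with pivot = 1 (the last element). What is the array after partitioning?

Lomuto partition with pivot = 1:

Initial array: [22, 32, 5, 25, 22, 23, 4, 25, 1]

arr[0]=22 > 1: no swap
arr[1]=32 > 1: no swap
arr[2]=5 > 1: no swap
arr[3]=25 > 1: no swap
arr[4]=22 > 1: no swap
arr[5]=23 > 1: no swap
arr[6]=4 > 1: no swap
arr[7]=25 > 1: no swap

Place pivot at position 0: [1, 32, 5, 25, 22, 23, 4, 25, 22]
Pivot position: 0

After partitioning with pivot 1, the array becomes [1, 32, 5, 25, 22, 23, 4, 25, 22]. The pivot is placed at index 0. All elements to the left of the pivot are <= 1, and all elements to the right are > 1.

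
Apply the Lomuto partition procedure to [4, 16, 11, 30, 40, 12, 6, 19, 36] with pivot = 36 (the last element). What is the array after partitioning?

Lomuto partition with pivot = 36:

Initial array: [4, 16, 11, 30, 40, 12, 6, 19, 36]

arr[0]=4 <= 36: swap with position 0, array becomes [4, 16, 11, 30, 40, 12, 6, 19, 36]
arr[1]=16 <= 36: swap with position 1, array becomes [4, 16, 11, 30, 40, 12, 6, 19, 36]
arr[2]=11 <= 36: swap with position 2, array becomes [4, 16, 11, 30, 40, 12, 6, 19, 36]
arr[3]=30 <= 36: swap with position 3, array becomes [4, 16, 11, 30, 40, 12, 6, 19, 36]
arr[4]=40 > 36: no swap
arr[5]=12 <= 36: swap with position 4, array becomes [4, 16, 11, 30, 12, 40, 6, 19, 36]
arr[6]=6 <= 36: swap with position 5, array becomes [4, 16, 11, 30, 12, 6, 40, 19, 36]
arr[7]=19 <= 36: swap with position 6, array becomes [4, 16, 11, 30, 12, 6, 19, 40, 36]

Place pivot at position 7: [4, 16, 11, 30, 12, 6, 19, 36, 40]
Pivot position: 7

After partitioning with pivot 36, the array becomes [4, 16, 11, 30, 12, 6, 19, 36, 40]. The pivot is placed at index 7. All elements to the left of the pivot are <= 36, and all elements to the right are > 36.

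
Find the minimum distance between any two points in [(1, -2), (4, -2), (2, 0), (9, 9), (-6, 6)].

Computing all pairwise distances among 5 points:

d((1, -2), (4, -2)) = 3.0
d((1, -2), (2, 0)) = 2.2361 <-- minimum
d((1, -2), (9, 9)) = 13.6015
d((1, -2), (-6, 6)) = 10.6301
d((4, -2), (2, 0)) = 2.8284
d((4, -2), (9, 9)) = 12.083
d((4, -2), (-6, 6)) = 12.8062
d((2, 0), (9, 9)) = 11.4018
d((2, 0), (-6, 6)) = 10.0
d((9, 9), (-6, 6)) = 15.2971

Closest pair: (1, -2) and (2, 0) with distance 2.2361

The closest pair is (1, -2) and (2, 0) with Euclidean distance 2.2361. For 5 points, brute-force pairwise comparison is shown above. For large n, the divide-and-conquer algorithm (sort by x, recurse on halves, check the dividing strip) achieves O(n log n).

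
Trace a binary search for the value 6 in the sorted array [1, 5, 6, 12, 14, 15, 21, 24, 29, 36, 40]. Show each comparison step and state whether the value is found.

Binary search for 6 in [1, 5, 6, 12, 14, 15, 21, 24, 29, 36, 40]:

lo=0, hi=10, mid=5, arr[mid]=15 -> 15 > 6, search left half
lo=0, hi=4, mid=2, arr[mid]=6 -> Found target at index 2!

Binary search finds 6 at index 2 after 2 comparisons. The search repeatedly halves the search space by comparing with the middle element.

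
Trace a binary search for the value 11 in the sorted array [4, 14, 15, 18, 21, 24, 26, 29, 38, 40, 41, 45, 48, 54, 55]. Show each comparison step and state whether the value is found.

Binary search for 11 in [4, 14, 15, 18, 21, 24, 26, 29, 38, 40, 41, 45, 48, 54, 55]:

lo=0, hi=14, mid=7, arr[mid]=29 -> 29 > 11, search left half
lo=0, hi=6, mid=3, arr[mid]=18 -> 18 > 11, search left half
lo=0, hi=2, mid=1, arr[mid]=14 -> 14 > 11, search left half
lo=0, hi=0, mid=0, arr[mid]=4 -> 4 < 11, search right half
lo=1 > hi=0, target 11 not found

Binary search determines that 11 is not in the array after 4 comparisons. The search space was exhausted without finding the target.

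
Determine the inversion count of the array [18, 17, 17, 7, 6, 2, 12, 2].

Finding inversions in [18, 17, 17, 7, 6, 2, 12, 2]:

(0, 1): arr[0]=18 > arr[1]=17
(0, 2): arr[0]=18 > arr[2]=17
(0, 3): arr[0]=18 > arr[3]=7
(0, 4): arr[0]=18 > arr[4]=6
(0, 5): arr[0]=18 > arr[5]=2
(0, 6): arr[0]=18 > arr[6]=12
(0, 7): arr[0]=18 > arr[7]=2
(1, 3): arr[1]=17 > arr[3]=7
(1, 4): arr[1]=17 > arr[4]=6
(1, 5): arr[1]=17 > arr[5]=2
(1, 6): arr[1]=17 > arr[6]=12
(1, 7): arr[1]=17 > arr[7]=2
(2, 3): arr[2]=17 > arr[3]=7
(2, 4): arr[2]=17 > arr[4]=6
(2, 5): arr[2]=17 > arr[5]=2
(2, 6): arr[2]=17 > arr[6]=12
(2, 7): arr[2]=17 > arr[7]=2
(3, 4): arr[3]=7 > arr[4]=6
(3, 5): arr[3]=7 > arr[5]=2
(3, 7): arr[3]=7 > arr[7]=2
(4, 5): arr[4]=6 > arr[5]=2
(4, 7): arr[4]=6 > arr[7]=2
(6, 7): arr[6]=12 > arr[7]=2

Total inversions: 23

The array has 23 inversion(s): (0,1), (0,2), (0,3), (0,4), (0,5), (0,6), (0,7), (1,3), (1,4), (1,5), (1,6), (1,7), (2,3), (2,4), (2,5), (2,6), (2,7), (3,4), (3,5), (3,7), (4,5), (4,7), (6,7). Each pair (i,j) satisfies i < j and arr[i] > arr[j].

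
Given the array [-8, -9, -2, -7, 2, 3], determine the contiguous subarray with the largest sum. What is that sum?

Using Kadane's algorithm on [-8, -9, -2, -7, 2, 3]:

Scanning through the array:
Position 1 (value -9): max_ending_here = -9, max_so_far = -8
Position 2 (value -2): max_ending_here = -2, max_so_far = -2
Position 3 (value -7): max_ending_here = -7, max_so_far = -2
Position 4 (value 2): max_ending_here = 2, max_so_far = 2
Position 5 (value 3): max_ending_here = 5, max_so_far = 5

Maximum subarray: [2, 3]
Maximum sum: 5

The maximum subarray is [2, 3] with sum 5. This subarray runs from index 4 to index 5.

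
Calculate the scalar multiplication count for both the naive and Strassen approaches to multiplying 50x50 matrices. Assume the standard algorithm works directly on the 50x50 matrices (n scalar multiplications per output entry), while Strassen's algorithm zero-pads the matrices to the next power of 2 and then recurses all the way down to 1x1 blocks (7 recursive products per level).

Matrix multiplication for 50x50 matrices:

Strassen's algorithm requires power-of-2 dimensions. Pad 50x50 to 64x64 (next power of 2).

Standard algorithm: 50^3 = 125000 multiplications
Strassen's algorithm: 7^(log2(64)) = 7^6 = 117649 multiplications
Savings: 125000 - 117649 = 7351 multiplications

Standard: 125000 multiplications (50^3). Strassen: 117649 multiplications (7^6, after padding to 64x64). Strassen reduces 8 recursive multiplications to 7 at each level.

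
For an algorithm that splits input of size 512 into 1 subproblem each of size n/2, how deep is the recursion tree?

For divide and conquer with division factor 2:

Problem sizes at each level:
Level 0: 512
Level 1: 256
Level 2: 128
Level 3: 64
Level 4: 32
Level 5: 16
Level 6: 8
Level 7: 4
Level 8: 2
Level 9: 1

The root is level 0 and the size-1 base case is level 9 (the tree spans levels 0 through 9, i.e. 10 levels counting the root), so the depth is the number of divisions: log_2(512) = 9

The recursion tree depth is log_2(512) = 9. At each level, the problem size is divided by 2, so it takes 9 divisions to reduce to a base case of size 1. The algorithm makes 1 recursive call at each level.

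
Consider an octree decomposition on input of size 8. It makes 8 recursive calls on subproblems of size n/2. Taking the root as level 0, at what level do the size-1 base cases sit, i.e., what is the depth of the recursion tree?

For divide and conquer with division factor 2:

Problem sizes at each level:
Level 0: 8
Level 1: 4
Level 2: 2
Level 3: 1

The root is level 0 and the size-1 base case is level 3 (the tree spans levels 0 through 3, i.e. 4 levels counting the root), so the depth is the number of divisions: log_2(8) = 3

The recursion tree depth is log_2(8) = 3. At each level, the problem size is divided by 2, so it takes 3 divisions to reduce to a base case of size 1. The algorithm makes 8 recursive calls at each level.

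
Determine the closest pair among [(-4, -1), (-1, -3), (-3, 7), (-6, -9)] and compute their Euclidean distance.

Computing all pairwise distances among 4 points:

d((-4, -1), (-1, -3)) = 3.6056 <-- minimum
d((-4, -1), (-3, 7)) = 8.0623
d((-4, -1), (-6, -9)) = 8.2462
d((-1, -3), (-3, 7)) = 10.198
d((-1, -3), (-6, -9)) = 7.8102
d((-3, 7), (-6, -9)) = 16.2788

Closest pair: (-4, -1) and (-1, -3) with distance 3.6056

The closest pair is (-4, -1) and (-1, -3) with Euclidean distance 3.6056. For 4 points, brute-force pairwise comparison is shown above. For large n, the divide-and-conquer algorithm (sort by x, recurse on halves, check the dividing strip) achieves O(n log n).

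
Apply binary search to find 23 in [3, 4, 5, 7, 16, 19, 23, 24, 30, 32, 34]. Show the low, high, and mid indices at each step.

Binary search for 23 in [3, 4, 5, 7, 16, 19, 23, 24, 30, 32, 34]:

lo=0, hi=10, mid=5, arr[mid]=19 -> 19 < 23, search right half
lo=6, hi=10, mid=8, arr[mid]=30 -> 30 > 23, search left half
lo=6, hi=7, mid=6, arr[mid]=23 -> Found target at index 6!

Binary search finds 23 at index 6 after 3 comparisons. The search repeatedly halves the search space by comparing with the middle element.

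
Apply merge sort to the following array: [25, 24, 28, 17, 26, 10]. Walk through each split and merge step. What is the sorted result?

Merge sort trace:

Split: [25, 24, 28, 17, 26, 10] -> [25, 24, 28] and [17, 26, 10]
  Split: [25, 24, 28] -> [25] and [24, 28]
    Split: [24, 28] -> [24] and [28]
    Merge: [24] + [28] -> [24, 28]
  Merge: [25] + [24, 28] -> [24, 25, 28]
  Split: [17, 26, 10] -> [17] and [26, 10]
    Split: [26, 10] -> [26] and [10]
    Merge: [26] + [10] -> [10, 26]
  Merge: [17] + [10, 26] -> [10, 17, 26]
Merge: [24, 25, 28] + [10, 17, 26] -> [10, 17, 24, 25, 26, 28]

Final sorted array: [10, 17, 24, 25, 26, 28]

The merge sort proceeds by recursively splitting the array and merging sorted halves.
After all merges, the sorted array is [10, 17, 24, 25, 26, 28].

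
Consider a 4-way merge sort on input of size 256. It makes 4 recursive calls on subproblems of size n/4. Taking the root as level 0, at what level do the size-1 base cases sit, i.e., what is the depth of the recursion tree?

For divide and conquer with division factor 4:

Problem sizes at each level:
Level 0: 256
Level 1: 64
Level 2: 16
Level 3: 4
Level 4: 1

The root is level 0 and the size-1 base case is level 4 (the tree spans levels 0 through 4, i.e. 5 levels counting the root), so the depth is the number of divisions: log_4(256) = 4

The recursion tree depth is log_4(256) = 4. At each level, the problem size is divided by 4, so it takes 4 divisions to reduce to a base case of size 1. The algorithm makes 4 recursive calls at each level.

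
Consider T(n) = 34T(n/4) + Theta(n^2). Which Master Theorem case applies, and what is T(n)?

Master Theorem for T(n) = 34T(n/4) + O(n^2):

a = 34, b = 4, c = 2
log_b(a) = log_4(34) = 2.5437

Case 1: c = 2 < log_4(34) = 2.5437
T(n) = O(n^(log_4 34))

For T(n) = 34T(n/4) + O(n^2): log_4(34) = 2.5437. This is Case 1 of the Master Theorem (c < log_b(a), work dominated by leaves), giving O(n^(log_4 34)).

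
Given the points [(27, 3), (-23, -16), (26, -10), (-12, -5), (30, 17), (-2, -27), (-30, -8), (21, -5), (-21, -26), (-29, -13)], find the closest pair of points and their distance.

Computing all pairwise distances among 10 points:

d((27, 3), (-23, -16)) = 53.4883
d((27, 3), (26, -10)) = 13.0384
d((27, 3), (-12, -5)) = 39.8121
d((27, 3), (30, 17)) = 14.3178
d((27, 3), (-2, -27)) = 41.7253
d((27, 3), (-30, -8)) = 58.0517
d((27, 3), (21, -5)) = 10.0
d((27, 3), (-21, -26)) = 56.0803
d((27, 3), (-29, -13)) = 58.2409
d((-23, -16), (26, -10)) = 49.366
d((-23, -16), (-12, -5)) = 15.5563
d((-23, -16), (30, 17)) = 62.434
d((-23, -16), (-2, -27)) = 23.7065
d((-23, -16), (-30, -8)) = 10.6301
d((-23, -16), (21, -5)) = 45.3542
d((-23, -16), (-21, -26)) = 10.198
d((-23, -16), (-29, -13)) = 6.7082
d((26, -10), (-12, -5)) = 38.3275
d((26, -10), (30, 17)) = 27.2947
d((26, -10), (-2, -27)) = 32.7567
d((26, -10), (-30, -8)) = 56.0357
d((26, -10), (21, -5)) = 7.0711
d((26, -10), (-21, -26)) = 49.6488
d((26, -10), (-29, -13)) = 55.0818
d((-12, -5), (30, 17)) = 47.4131
d((-12, -5), (-2, -27)) = 24.1661
d((-12, -5), (-30, -8)) = 18.2483
d((-12, -5), (21, -5)) = 33.0
d((-12, -5), (-21, -26)) = 22.8473
d((-12, -5), (-29, -13)) = 18.7883
d((30, 17), (-2, -27)) = 54.4059
d((30, 17), (-30, -8)) = 65.0
d((30, 17), (21, -5)) = 23.7697
d((30, 17), (-21, -26)) = 66.7083
d((30, 17), (-29, -13)) = 66.1891
d((-2, -27), (-30, -8)) = 33.8378
d((-2, -27), (21, -5)) = 31.8277
d((-2, -27), (-21, -26)) = 19.0263
d((-2, -27), (-29, -13)) = 30.4138
d((-30, -8), (21, -5)) = 51.0882
d((-30, -8), (-21, -26)) = 20.1246
d((-30, -8), (-29, -13)) = 5.099 <-- minimum
d((21, -5), (-21, -26)) = 46.9574
d((21, -5), (-29, -13)) = 50.636
d((-21, -26), (-29, -13)) = 15.2643

Closest pair: (-30, -8) and (-29, -13) with distance 5.099

The closest pair is (-30, -8) and (-29, -13) with Euclidean distance 5.099. For 10 points, brute-force pairwise comparison is shown above. For large n, the divide-and-conquer algorithm (sort by x, recurse on halves, check the dividing strip) achieves O(n log n).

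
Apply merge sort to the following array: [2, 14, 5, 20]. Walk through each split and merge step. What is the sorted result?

Merge sort trace:

Split: [2, 14, 5, 20] -> [2, 14] and [5, 20]
  Split: [2, 14] -> [2] and [14]
  Merge: [2] + [14] -> [2, 14]
  Split: [5, 20] -> [5] and [20]
  Merge: [5] + [20] -> [5, 20]
Merge: [2, 14] + [5, 20] -> [2, 5, 14, 20]

Final sorted array: [2, 5, 14, 20]

The merge sort proceeds by recursively splitting the array and merging sorted halves.
After all merges, the sorted array is [2, 5, 14, 20].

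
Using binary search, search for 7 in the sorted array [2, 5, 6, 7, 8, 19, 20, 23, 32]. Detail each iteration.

Binary search for 7 in [2, 5, 6, 7, 8, 19, 20, 23, 32]:

lo=0, hi=8, mid=4, arr[mid]=8 -> 8 > 7, search left half
lo=0, hi=3, mid=1, arr[mid]=5 -> 5 < 7, search right half
lo=2, hi=3, mid=2, arr[mid]=6 -> 6 < 7, search right half
lo=3, hi=3, mid=3, arr[mid]=7 -> Found target at index 3!

Binary search finds 7 at index 3 after 4 comparisons. The search repeatedly halves the search space by comparing with the middle element.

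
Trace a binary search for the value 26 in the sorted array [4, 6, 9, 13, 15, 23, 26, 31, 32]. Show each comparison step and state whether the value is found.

Binary search for 26 in [4, 6, 9, 13, 15, 23, 26, 31, 32]:

lo=0, hi=8, mid=4, arr[mid]=15 -> 15 < 26, search right half
lo=5, hi=8, mid=6, arr[mid]=26 -> Found target at index 6!

Binary search finds 26 at index 6 after 2 comparisons. The search repeatedly halves the search space by comparing with the middle element.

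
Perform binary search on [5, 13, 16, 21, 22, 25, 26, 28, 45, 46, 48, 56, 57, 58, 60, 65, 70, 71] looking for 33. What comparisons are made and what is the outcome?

Binary search for 33 in [5, 13, 16, 21, 22, 25, 26, 28, 45, 46, 48, 56, 57, 58, 60, 65, 70, 71]:

lo=0, hi=17, mid=8, arr[mid]=45 -> 45 > 33, search left half
lo=0, hi=7, mid=3, arr[mid]=21 -> 21 < 33, search right half
lo=4, hi=7, mid=5, arr[mid]=25 -> 25 < 33, search right half
lo=6, hi=7, mid=6, arr[mid]=26 -> 26 < 33, search right half
lo=7, hi=7, mid=7, arr[mid]=28 -> 28 < 33, search right half
lo=8 > hi=7, target 33 not found

Binary search determines that 33 is not in the array after 5 comparisons. The search space was exhausted without finding the target.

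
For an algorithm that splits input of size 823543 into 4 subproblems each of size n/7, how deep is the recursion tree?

For divide and conquer with division factor 7:

Problem sizes at each level:
Level 0: 823543
Level 1: 117649
Level 2: 16807
Level 3: 2401
Level 4: 343
Level 5: 49
Level 6: 7
Level 7: 1

The root is level 0 and the size-1 base case is level 7 (the tree spans levels 0 through 7, i.e. 8 levels counting the root), so the depth is the number of divisions: log_7(823543) = 7

The recursion tree depth is log_7(823543) = 7. At each level, the problem size is divided by 7, so it takes 7 divisions to reduce to a base case of size 1. The algorithm makes 4 recursive calls at each level.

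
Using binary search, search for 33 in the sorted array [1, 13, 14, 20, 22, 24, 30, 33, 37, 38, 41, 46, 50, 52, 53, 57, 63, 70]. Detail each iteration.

Binary search for 33 in [1, 13, 14, 20, 22, 24, 30, 33, 37, 38, 41, 46, 50, 52, 53, 57, 63, 70]:

lo=0, hi=17, mid=8, arr[mid]=37 -> 37 > 33, search left half
lo=0, hi=7, mid=3, arr[mid]=20 -> 20 < 33, search right half
lo=4, hi=7, mid=5, arr[mid]=24 -> 24 < 33, search right half
lo=6, hi=7, mid=6, arr[mid]=30 -> 30 < 33, search right half
lo=7, hi=7, mid=7, arr[mid]=33 -> Found target at index 7!

Binary search finds 33 at index 7 after 5 comparisons. The search repeatedly halves the search space by comparing with the middle element.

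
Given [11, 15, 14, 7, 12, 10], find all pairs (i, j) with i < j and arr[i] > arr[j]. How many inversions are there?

Finding inversions in [11, 15, 14, 7, 12, 10]:

(0, 3): arr[0]=11 > arr[3]=7
(0, 5): arr[0]=11 > arr[5]=10
(1, 2): arr[1]=15 > arr[2]=14
(1, 3): arr[1]=15 > arr[3]=7
(1, 4): arr[1]=15 > arr[4]=12
(1, 5): arr[1]=15 > arr[5]=10
(2, 3): arr[2]=14 > arr[3]=7
(2, 4): arr[2]=14 > arr[4]=12
(2, 5): arr[2]=14 > arr[5]=10
(4, 5): arr[4]=12 > arr[5]=10

Total inversions: 10

The array has 10 inversion(s): (0,3), (0,5), (1,2), (1,3), (1,4), (1,5), (2,3), (2,4), (2,5), (4,5). Each pair (i,j) satisfies i < j and arr[i] > arr[j].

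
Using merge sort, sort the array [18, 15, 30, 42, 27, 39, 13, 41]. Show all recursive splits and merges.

Merge sort trace:

Split: [18, 15, 30, 42, 27, 39, 13, 41] -> [18, 15, 30, 42] and [27, 39, 13, 41]
  Split: [18, 15, 30, 42] -> [18, 15] and [30, 42]
    Split: [18, 15] -> [18] and [15]
    Merge: [18] + [15] -> [15, 18]
    Split: [30, 42] -> [30] and [42]
    Merge: [30] + [42] -> [30, 42]
  Merge: [15, 18] + [30, 42] -> [15, 18, 30, 42]
  Split: [27, 39, 13, 41] -> [27, 39] and [13, 41]
    Split: [27, 39] -> [27] and [39]
    Merge: [27] + [39] -> [27, 39]
    Split: [13, 41] -> [13] and [41]
    Merge: [13] + [41] -> [13, 41]
  Merge: [27, 39] + [13, 41] -> [13, 27, 39, 41]
Merge: [15, 18, 30, 42] + [13, 27, 39, 41] -> [13, 15, 18, 27, 30, 39, 41, 42]

Final sorted array: [13, 15, 18, 27, 30, 39, 41, 42]

The merge sort proceeds by recursively splitting the array and merging sorted halves.
After all merges, the sorted array is [13, 15, 18, 27, 30, 39, 41, 42].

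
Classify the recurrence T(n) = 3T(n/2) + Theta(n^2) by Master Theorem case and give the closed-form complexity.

Master Theorem for T(n) = 3T(n/2) + O(n^2):

a = 3, b = 2, c = 2
log_b(a) = log_2(3) = 1.5850

Case 3: c = 2 > log_2(3) = 1.5850
T(n) = O(n^2) = O(n^2)

For T(n) = 3T(n/2) + O(n^2): log_2(3) = 1.5850. This is Case 3 of the Master Theorem (c > log_b(a), work dominated by root), giving O(n^2).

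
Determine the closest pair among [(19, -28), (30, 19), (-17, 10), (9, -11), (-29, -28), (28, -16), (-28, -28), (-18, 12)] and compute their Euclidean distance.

Computing all pairwise distances among 8 points:

d((19, -28), (30, 19)) = 48.2701
d((19, -28), (-17, 10)) = 52.345
d((19, -28), (9, -11)) = 19.7231
d((19, -28), (-29, -28)) = 48.0
d((19, -28), (28, -16)) = 15.0
d((19, -28), (-28, -28)) = 47.0
d((19, -28), (-18, 12)) = 54.4885
d((30, 19), (-17, 10)) = 47.8539
d((30, 19), (9, -11)) = 36.6197
d((30, 19), (-29, -28)) = 75.4321
d((30, 19), (28, -16)) = 35.0571
d((30, 19), (-28, -28)) = 74.6525
d((30, 19), (-18, 12)) = 48.5077
d((-17, 10), (9, -11)) = 33.4215
d((-17, 10), (-29, -28)) = 39.8497
d((-17, 10), (28, -16)) = 51.9711
d((-17, 10), (-28, -28)) = 39.5601
d((-17, 10), (-18, 12)) = 2.2361
d((9, -11), (-29, -28)) = 41.6293
d((9, -11), (28, -16)) = 19.6469
d((9, -11), (-28, -28)) = 40.7185
d((9, -11), (-18, 12)) = 35.4683
d((-29, -28), (28, -16)) = 58.2495
d((-29, -28), (-28, -28)) = 1.0 <-- minimum
d((-29, -28), (-18, 12)) = 41.4849
d((28, -16), (-28, -28)) = 57.2713
d((28, -16), (-18, 12)) = 53.8516
d((-28, -28), (-18, 12)) = 41.2311

Closest pair: (-29, -28) and (-28, -28) with distance 1.0

The closest pair is (-29, -28) and (-28, -28) with Euclidean distance 1.0. For 8 points, brute-force pairwise comparison is shown above. For large n, the divide-and-conquer algorithm (sort by x, recurse on halves, check the dividing strip) achieves O(n log n).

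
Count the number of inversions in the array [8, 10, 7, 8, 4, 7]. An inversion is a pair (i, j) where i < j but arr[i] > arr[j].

Finding inversions in [8, 10, 7, 8, 4, 7]:

(0, 2): arr[0]=8 > arr[2]=7
(0, 4): arr[0]=8 > arr[4]=4
(0, 5): arr[0]=8 > arr[5]=7
(1, 2): arr[1]=10 > arr[2]=7
(1, 3): arr[1]=10 > arr[3]=8
(1, 4): arr[1]=10 > arr[4]=4
(1, 5): arr[1]=10 > arr[5]=7
(2, 4): arr[2]=7 > arr[4]=4
(3, 4): arr[3]=8 > arr[4]=4
(3, 5): arr[3]=8 > arr[5]=7

Total inversions: 10

The array has 10 inversion(s): (0,2), (0,4), (0,5), (1,2), (1,3), (1,4), (1,5), (2,4), (3,4), (3,5). Each pair (i,j) satisfies i < j and arr[i] > arr[j].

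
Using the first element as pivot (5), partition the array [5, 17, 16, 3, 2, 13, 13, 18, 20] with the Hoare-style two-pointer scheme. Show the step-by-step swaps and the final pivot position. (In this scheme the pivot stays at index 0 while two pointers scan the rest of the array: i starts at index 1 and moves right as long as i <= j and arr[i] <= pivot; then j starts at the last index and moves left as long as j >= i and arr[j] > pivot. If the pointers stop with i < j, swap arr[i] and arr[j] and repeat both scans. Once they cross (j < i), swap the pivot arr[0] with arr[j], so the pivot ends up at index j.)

Hoare-style two-pointer partition with pivot = 5:

Initial array: [5, 17, 16, 3, 2, 13, 13, 18, 20]

Pointers start at i = 1, j = 8.
i stops at index 1 (arr[1]=17 > 5), j stops at index 4 (arr[4]=2 <= 5): swap arr[1] and arr[4], array becomes [5, 2, 16, 3, 17, 13, 13, 18, 20]
i stops at index 2 (arr[2]=16 > 5), j stops at index 3 (arr[3]=3 <= 5): swap arr[2] and arr[3], array becomes [5, 2, 3, 16, 17, 13, 13, 18, 20]
i ends at 3, j ends at 2: the pointers have crossed (j < i), so scanning stops.

Swap pivot arr[0] with arr[2] to place pivot at position 2: [3, 2, 5, 16, 17, 13, 13, 18, 20]
Pivot position: 2

After partitioning with pivot 5, the array becomes [3, 2, 5, 16, 17, 13, 13, 18, 20]. The pivot is placed at index 2. All elements to the left of the pivot are <= 5, and all elements to the right are > 5.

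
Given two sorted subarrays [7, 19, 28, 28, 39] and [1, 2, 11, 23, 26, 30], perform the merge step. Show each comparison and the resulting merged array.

Merging process:

Compare 7 vs 1: take 1 from right. Merged: [1]
Compare 7 vs 2: take 2 from right. Merged: [1, 2]
Compare 7 vs 11: take 7 from left. Merged: [1, 2, 7]
Compare 19 vs 11: take 11 from right. Merged: [1, 2, 7, 11]
Compare 19 vs 23: take 19 from left. Merged: [1, 2, 7, 11, 19]
Compare 28 vs 23: take 23 from right. Merged: [1, 2, 7, 11, 19, 23]
Compare 28 vs 26: take 26 from right. Merged: [1, 2, 7, 11, 19, 23, 26]
Compare 28 vs 30: take 28 from left. Merged: [1, 2, 7, 11, 19, 23, 26, 28]
Compare 28 vs 30: take 28 from left. Merged: [1, 2, 7, 11, 19, 23, 26, 28, 28]
Compare 39 vs 30: take 30 from right. Merged: [1, 2, 7, 11, 19, 23, 26, 28, 28, 30]
Append remaining from left: [39]. Merged: [1, 2, 7, 11, 19, 23, 26, 28, 28, 30, 39]

Final merged array: [1, 2, 7, 11, 19, 23, 26, 28, 28, 30, 39]
Total comparisons: 10

The merged array is [1, 2, 7, 11, 19, 23, 26, 28, 28, 30, 39], requiring 10 comparisons. The merge step runs in O(n) time where n is the total number of elements.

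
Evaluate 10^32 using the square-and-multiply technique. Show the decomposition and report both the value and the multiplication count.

Computing 10^32 by squaring (build up from 10^1; each line after the first costs one multiplication):

10^1 = 10
10^2 = (10^1)^2 = 10^2 = 100
10^4 = (10^2)^2 = 100^2 = 10000
10^8 = (10^4)^2 = 10000^2 = 100000000
10^16 = (10^8)^2 = 100000000^2 = 10000000000000000
10^32 = (10^16)^2 = 10000000000000000^2 = 100000000000000000000000000000000

Result: 100000000000000000000000000000000
Multiplications needed: 5 (5 lines after 10^1)

10^32 = 100000000000000000000000000000000. Using exponentiation by squaring, this requires 5 multiplications. The key idea: if the exponent is even, square the half-power; if odd, multiply by the base once.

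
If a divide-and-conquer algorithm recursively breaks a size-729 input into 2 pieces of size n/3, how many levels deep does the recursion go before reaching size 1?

For divide and conquer with division factor 3:

Problem sizes at each level:
Level 0: 729
Level 1: 243
Level 2: 81
Level 3: 27
Level 4: 9
Level 5: 3
Level 6: 1

The root is level 0 and the size-1 base case is level 6 (the tree spans levels 0 through 6, i.e. 7 levels counting the root), so the depth is the number of divisions: log_3(729) = 6

The recursion tree depth is log_3(729) = 6. At each level, the problem size is divided by 3, so it takes 6 divisions to reduce to a base case of size 1. The algorithm makes 2 recursive calls at each level.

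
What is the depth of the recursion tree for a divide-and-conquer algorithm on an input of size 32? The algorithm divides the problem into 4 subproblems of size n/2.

For divide and conquer with division factor 2:

Problem sizes at each level:
Level 0: 32
Level 1: 16
Level 2: 8
Level 3: 4
Level 4: 2
Level 5: 1

The root is level 0 and the size-1 base case is level 5 (the tree spans levels 0 through 5, i.e. 6 levels counting the root), so the depth is the number of divisions: log_2(32) = 5

The recursion tree depth is log_2(32) = 5. At each level, the problem size is divided by 2, so it takes 5 divisions to reduce to a base case of size 1. The algorithm makes 4 recursive calls at each level.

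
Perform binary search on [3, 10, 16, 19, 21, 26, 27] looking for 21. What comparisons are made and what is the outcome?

Binary search for 21 in [3, 10, 16, 19, 21, 26, 27]:

lo=0, hi=6, mid=3, arr[mid]=19 -> 19 < 21, search right half
lo=4, hi=6, mid=5, arr[mid]=26 -> 26 > 21, search left half
lo=4, hi=4, mid=4, arr[mid]=21 -> Found target at index 4!

Binary search finds 21 at index 4 after 3 comparisons. The search repeatedly halves the search space by comparing with the middle element.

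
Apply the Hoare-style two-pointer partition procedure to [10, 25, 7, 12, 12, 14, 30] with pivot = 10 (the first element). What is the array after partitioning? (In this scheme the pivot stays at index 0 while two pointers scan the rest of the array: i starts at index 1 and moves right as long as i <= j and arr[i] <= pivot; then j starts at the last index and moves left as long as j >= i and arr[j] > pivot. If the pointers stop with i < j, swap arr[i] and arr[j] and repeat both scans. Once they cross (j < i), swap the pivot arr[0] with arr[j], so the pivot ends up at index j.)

Hoare-style two-pointer partition with pivot = 10:

Initial array: [10, 25, 7, 12, 12, 14, 30]

Pointers start at i = 1, j = 6.
i stops at index 1 (arr[1]=25 > 10), j stops at index 2 (arr[2]=7 <= 10): swap arr[1] and arr[2], array becomes [10, 7, 25, 12, 12, 14, 30]
i ends at 2, j ends at 1: the pointers have crossed (j < i), so scanning stops.

Swap pivot arr[0] with arr[1] to place pivot at position 1: [7, 10, 25, 12, 12, 14, 30]
Pivot position: 1

After partitioning with pivot 10, the array becomes [7, 10, 25, 12, 12, 14, 30]. The pivot is placed at index 1. All elements to the left of the pivot are <= 10, and all elements to the right are > 10.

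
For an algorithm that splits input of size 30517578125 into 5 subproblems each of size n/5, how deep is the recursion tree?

For divide and conquer with division factor 5:

Problem sizes at each level:
Level 0: 30517578125
Level 1: 6103515625
Level 2: 1220703125
Level 3: 244140625
Level 4: 48828125
Level 5: 9765625
Level 6: 1953125
Level 7: 390625
Level 8: 78125
Level 9: 15625
Level 10: 3125
Level 11: 625
Level 12: 125
Level 13: 25
Level 14: 5
Level 15: 1

The root is level 0 and the size-1 base case is level 15 (the tree spans levels 0 through 15, i.e. 16 levels counting the root), so the depth is the number of divisions: log_5(30517578125) = 15

The recursion tree depth is log_5(30517578125) = 15. At each level, the problem size is divided by 5, so it takes 15 divisions to reduce to a base case of size 1. The algorithm makes 5 recursive calls at each level.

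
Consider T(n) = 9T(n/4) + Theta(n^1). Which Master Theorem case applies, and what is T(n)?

Master Theorem for T(n) = 9T(n/4) + O(n^1):

a = 9, b = 4, c = 1
log_b(a) = log_4(9) = 1.5850

Case 1: c = 1 < log_4(9) = 1.5850
T(n) = O(n^(log_4 9))

For T(n) = 9T(n/4) + O(n^1): log_4(9) = 1.5850. This is Case 1 of the Master Theorem (c < log_b(a), work dominated by leaves), giving O(n^(log_4 9)).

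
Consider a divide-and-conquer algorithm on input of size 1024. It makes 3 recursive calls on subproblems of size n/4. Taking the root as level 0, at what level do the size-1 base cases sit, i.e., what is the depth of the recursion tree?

For divide and conquer with division factor 4:

Problem sizes at each level:
Level 0: 1024
Level 1: 256
Level 2: 64
Level 3: 16
Level 4: 4
Level 5: 1

The root is level 0 and the size-1 base case is level 5 (the tree spans levels 0 through 5, i.e. 6 levels counting the root), so the depth is the number of divisions: log_4(1024) = 5

The recursion tree depth is log_4(1024) = 5. At each level, the problem size is divided by 4, so it takes 5 divisions to reduce to a base case of size 1. The algorithm makes 3 recursive calls at each level.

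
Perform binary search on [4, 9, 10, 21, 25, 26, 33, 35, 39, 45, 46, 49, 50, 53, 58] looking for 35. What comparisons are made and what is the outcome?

Binary search for 35 in [4, 9, 10, 21, 25, 26, 33, 35, 39, 45, 46, 49, 50, 53, 58]:

lo=0, hi=14, mid=7, arr[mid]=35 -> Found target at index 7!

Binary search finds 35 at index 7 after 1 comparisons. The search repeatedly halves the search space by comparing with the middle element.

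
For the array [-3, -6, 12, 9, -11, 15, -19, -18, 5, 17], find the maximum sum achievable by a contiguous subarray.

Using Kadane's algorithm on [-3, -6, 12, 9, -11, 15, -19, -18, 5, 17]:

Scanning through the array:
Position 1 (value -6): max_ending_here = -6, max_so_far = -3
Position 2 (value 12): max_ending_here = 12, max_so_far = 12
Position 3 (value 9): max_ending_here = 21, max_so_far = 21
Position 4 (value -11): max_ending_here = 10, max_so_far = 21
Position 5 (value 15): max_ending_here = 25, max_so_far = 25
Position 6 (value -19): max_ending_here = 6, max_so_far = 25
Position 7 (value -18): max_ending_here = -12, max_so_far = 25
Position 8 (value 5): max_ending_here = 5, max_so_far = 25
Position 9 (value 17): max_ending_here = 22, max_so_far = 25

Maximum subarray: [12, 9, -11, 15]
Maximum sum: 25

The maximum subarray is [12, 9, -11, 15] with sum 25. This subarray runs from index 2 to index 5.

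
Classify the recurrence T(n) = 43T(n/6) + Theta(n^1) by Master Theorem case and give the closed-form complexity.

Master Theorem for T(n) = 43T(n/6) + O(n^1):

a = 43, b = 6, c = 1
log_b(a) = log_6(43) = 2.0992

Case 1: c = 1 < log_6(43) = 2.0992
T(n) = O(n^(log_6 43))

For T(n) = 43T(n/6) + O(n^1): log_6(43) = 2.0992. This is Case 1 of the Master Theorem (c < log_b(a), work dominated by leaves), giving O(n^(log_6 43)).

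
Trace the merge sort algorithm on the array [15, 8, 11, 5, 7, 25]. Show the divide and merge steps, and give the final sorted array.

Merge sort trace:

Split: [15, 8, 11, 5, 7, 25] -> [15, 8, 11] and [5, 7, 25]
  Split: [15, 8, 11] -> [15] and [8, 11]
    Split: [8, 11] -> [8] and [11]
    Merge: [8] + [11] -> [8, 11]
  Merge: [15] + [8, 11] -> [8, 11, 15]
  Split: [5, 7, 25] -> [5] and [7, 25]
    Split: [7, 25] -> [7] and [25]
    Merge: [7] + [25] -> [7, 25]
  Merge: [5] + [7, 25] -> [5, 7, 25]
Merge: [8, 11, 15] + [5, 7, 25] -> [5, 7, 8, 11, 15, 25]

Final sorted array: [5, 7, 8, 11, 15, 25]

The merge sort proceeds by recursively splitting the array and merging sorted halves.
After all merges, the sorted array is [5, 7, 8, 11, 15, 25].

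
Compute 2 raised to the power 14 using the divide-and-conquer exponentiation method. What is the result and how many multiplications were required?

Computing 2^14 by squaring (build up from 2^1; each line after the first costs one multiplication):

2^1 = 2
2^2 = (2^1)^2 = 2^2 = 4
2^3 = 2 * 2^2 = 2 * 4 = 8
2^6 = (2^3)^2 = 8^2 = 64
2^7 = 2 * 2^6 = 2 * 64 = 128
2^14 = (2^7)^2 = 128^2 = 16384

Result: 16384
Multiplications needed: 5 (5 lines after 2^1)

2^14 = 16384. Using exponentiation by squaring, this requires 5 multiplications. The key idea: if the exponent is even, square the half-power; if odd, multiply by the base once.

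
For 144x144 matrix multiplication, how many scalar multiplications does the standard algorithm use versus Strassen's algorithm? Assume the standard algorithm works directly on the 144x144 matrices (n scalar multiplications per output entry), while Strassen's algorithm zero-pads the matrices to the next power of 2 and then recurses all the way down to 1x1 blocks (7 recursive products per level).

Matrix multiplication for 144x144 matrices:

Strassen's algorithm requires power-of-2 dimensions. Pad 144x144 to 256x256 (next power of 2).

Standard algorithm: 144^3 = 2985984 multiplications
Strassen's algorithm: 7^(log2(256)) = 7^8 = 5764801 multiplications
Difference: 2985984 - 5764801 = -2778817 (Strassen uses MORE here due to padding overhead — for small or just-over-power-of-2 n, padding can outweigh the per-level savings)

Standard: 2985984 multiplications (144^3). Strassen: 5764801 multiplications (7^8, after padding to 256x256). Strassen reduces 8 recursive multiplications to 7 at each level.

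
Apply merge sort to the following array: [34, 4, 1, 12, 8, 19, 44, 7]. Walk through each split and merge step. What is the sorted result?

Merge sort trace:

Split: [34, 4, 1, 12, 8, 19, 44, 7] -> [34, 4, 1, 12] and [8, 19, 44, 7]
  Split: [34, 4, 1, 12] -> [34, 4] and [1, 12]
    Split: [34, 4] -> [34] and [4]
    Merge: [34] + [4] -> [4, 34]
    Split: [1, 12] -> [1] and [12]
    Merge: [1] + [12] -> [1, 12]
  Merge: [4, 34] + [1, 12] -> [1, 4, 12, 34]
  Split: [8, 19, 44, 7] -> [8, 19] and [44, 7]
    Split: [8, 19] -> [8] and [19]
    Merge: [8] + [19] -> [8, 19]
    Split: [44, 7] -> [44] and [7]
    Merge: [44] + [7] -> [7, 44]
  Merge: [8, 19] + [7, 44] -> [7, 8, 19, 44]
Merge: [1, 4, 12, 34] + [7, 8, 19, 44] -> [1, 4, 7, 8, 12, 19, 34, 44]

Final sorted array: [1, 4, 7, 8, 12, 19, 34, 44]

The merge sort proceeds by recursively splitting the array and merging sorted halves.
After all merges, the sorted array is [1, 4, 7, 8, 12, 19, 34, 44].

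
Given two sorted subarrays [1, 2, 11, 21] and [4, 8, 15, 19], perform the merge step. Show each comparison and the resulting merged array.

Merging process:

Compare 1 vs 4: take 1 from left. Merged: [1]
Compare 2 vs 4: take 2 from left. Merged: [1, 2]
Compare 11 vs 4: take 4 from right. Merged: [1, 2, 4]
Compare 11 vs 8: take 8 from right. Merged: [1, 2, 4, 8]
Compare 11 vs 15: take 11 from left. Merged: [1, 2, 4, 8, 11]
Compare 21 vs 15: take 15 from right. Merged: [1, 2, 4, 8, 11, 15]
Compare 21 vs 19: take 19 from right. Merged: [1, 2, 4, 8, 11, 15, 19]
Append remaining from left: [21]. Merged: [1, 2, 4, 8, 11, 15, 19, 21]

Final merged array: [1, 2, 4, 8, 11, 15, 19, 21]
Total comparisons: 7

The merged array is [1, 2, 4, 8, 11, 15, 19, 21], requiring 7 comparisons. The merge step runs in O(n) time where n is the total number of elements.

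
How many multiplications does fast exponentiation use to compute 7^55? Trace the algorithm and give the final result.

Computing 7^55 by squaring (build up from 7^1; each line after the first costs one multiplication):

7^1 = 7
7^2 = (7^1)^2 = 7^2 = 49
7^3 = 7 * 7^2 = 7 * 49 = 343
7^6 = (7^3)^2 = 343^2 = 117649
7^12 = (7^6)^2 = 117649^2 = 13841287201
7^13 = 7 * 7^12 = 7 * 13841287201 = 96889010407
7^26 = (7^13)^2 = 96889010407^2 = 9387480337647754305649
7^27 = 7 * 7^26 = 7 * 9387480337647754305649 = 65712362363534280139543
7^54 = (7^27)^2 = 65712362363534280139543^2 = 4318114567396436564035293097707728087552248849
7^55 = 7 * 7^54 = 7 * 4318114567396436564035293097707728087552248849 = 30226801971775055948247051683954096612865741943

Result: 30226801971775055948247051683954096612865741943
Multiplications needed: 9 (9 lines after 7^1)

7^55 = 30226801971775055948247051683954096612865741943. Using exponentiation by squaring, this requires 9 multiplications. The key idea: if the exponent is even, square the half-power; if odd, multiply by the base once.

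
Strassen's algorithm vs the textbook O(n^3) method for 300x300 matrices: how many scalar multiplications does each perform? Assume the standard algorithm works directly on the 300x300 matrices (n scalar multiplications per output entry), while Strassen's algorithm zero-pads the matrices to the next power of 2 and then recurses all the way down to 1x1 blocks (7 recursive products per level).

Matrix multiplication for 300x300 matrices:

Strassen's algorithm requires power-of-2 dimensions. Pad 300x300 to 512x512 (next power of 2).

Standard algorithm: 300^3 = 27000000 multiplications
Strassen's algorithm: 7^(log2(512)) = 7^9 = 40353607 multiplications
Difference: 27000000 - 40353607 = -13353607 (Strassen uses MORE here due to padding overhead — for small or just-over-power-of-2 n, padding can outweigh the per-level savings)

Standard: 27000000 multiplications (300^3). Strassen: 40353607 multiplications (7^9, after padding to 512x512). Strassen reduces 8 recursive multiplications to 7 at each level.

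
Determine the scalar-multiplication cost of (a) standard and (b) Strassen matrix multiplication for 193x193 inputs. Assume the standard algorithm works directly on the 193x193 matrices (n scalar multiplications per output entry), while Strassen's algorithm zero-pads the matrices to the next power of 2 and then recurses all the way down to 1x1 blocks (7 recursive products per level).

Matrix multiplication for 193x193 matrices:

Strassen's algorithm requires power-of-2 dimensions. Pad 193x193 to 256x256 (next power of 2).

Standard algorithm: 193^3 = 7189057 multiplications
Strassen's algorithm: 7^(log2(256)) = 7^8 = 5764801 multiplications
Savings: 7189057 - 5764801 = 1424256 multiplications

Standard: 7189057 multiplications (193^3). Strassen: 5764801 multiplications (7^8, after padding to 256x256). Strassen reduces 8 recursive multiplications to 7 at each level.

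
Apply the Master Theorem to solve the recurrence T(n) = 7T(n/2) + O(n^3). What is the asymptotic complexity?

Master Theorem for T(n) = 7T(n/2) + O(n^3):

a = 7, b = 2, c = 3
log_b(a) = log_2(7) = 2.8074

Case 3: c = 3 > log_2(7) = 2.8074
T(n) = O(n^3) = O(n^3)

For T(n) = 7T(n/2) + O(n^3): log_2(7) = 2.8074. This is Case 3 of the Master Theorem (c > log_b(a), work dominated by root), giving O(n^3).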